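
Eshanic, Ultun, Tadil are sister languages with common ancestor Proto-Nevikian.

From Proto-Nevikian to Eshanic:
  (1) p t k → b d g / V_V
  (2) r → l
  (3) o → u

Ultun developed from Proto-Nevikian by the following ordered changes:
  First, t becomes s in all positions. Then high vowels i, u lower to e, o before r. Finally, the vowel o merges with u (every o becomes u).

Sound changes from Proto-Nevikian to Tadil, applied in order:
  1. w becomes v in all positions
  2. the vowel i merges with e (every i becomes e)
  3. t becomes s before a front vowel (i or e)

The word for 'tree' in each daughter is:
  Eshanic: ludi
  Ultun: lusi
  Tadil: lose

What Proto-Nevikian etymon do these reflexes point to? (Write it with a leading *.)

Position 4: Eshanic has i, Ultun has i, Tadil has e. Eshanic preserves i here (none of its changes turn any other segment into i), so the proto-segment is *i.
Position 3: Eshanic has d, Ultun has s, Tadil has s. Taking the neighbouring segments as reconstructed: Eshanic d could go back to *t or *d; Ultun s could go back to *t or *s; Tadil s could go back to *t or *s — the one source consistent with every daughter is *t.
Position 2: Eshanic has u, Ultun has u, Tadil has o. Tadil preserves o here (none of its changes turn any other segment into o), so the proto-segment is *o.
This points to *loti. Verify forward in each daughter:
Eshanic: *loti
  loti → lodi   [intervocalic voicing]
  lodi (rule 2 does not apply)
  lodi → ludi   [vowel merger]
  giving Eshanic ludi.
Ultun: *loti > losi > lusi  (by unconditioned shift, vowel merger)
Tadil: *loti
  loti (rule 1 does not apply)
  loti → lote   [vowel merger]
  lote → lose   [palatalisation]
  giving Tadil lose.
Only *loti yields all of Eshanic ludi, Ultun lusi, Tadil lose.

*loti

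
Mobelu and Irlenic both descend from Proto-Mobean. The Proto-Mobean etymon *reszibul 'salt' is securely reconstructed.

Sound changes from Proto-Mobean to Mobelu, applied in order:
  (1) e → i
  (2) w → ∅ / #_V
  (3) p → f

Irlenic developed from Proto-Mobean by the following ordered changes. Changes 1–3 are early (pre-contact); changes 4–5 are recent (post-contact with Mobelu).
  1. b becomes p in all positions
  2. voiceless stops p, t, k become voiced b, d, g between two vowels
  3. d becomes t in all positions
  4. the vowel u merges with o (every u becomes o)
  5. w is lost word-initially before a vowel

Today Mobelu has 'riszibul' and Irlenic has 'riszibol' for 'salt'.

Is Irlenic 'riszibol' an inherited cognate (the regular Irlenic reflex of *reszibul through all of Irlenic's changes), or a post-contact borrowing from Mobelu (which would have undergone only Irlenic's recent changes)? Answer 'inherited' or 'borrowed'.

If inherited, *reszibul would pass through all of Irlenic's changes:
Irlenic: *reszibul > reszipul > reszibul > reszibol  (by unconditioned shift, intervocalic voicing, vowel merger)
If borrowed from Mobelu 'riszibul' after the early changes, it would undergo only the recent ones:
  rule 4 (vowel merger): riszibul → riszibol
  rule 5 (glide loss): no change (riszibol)
  ⇒ as a loan: riszibol
Irlenic 'riszibol' matches the loan outcome 'riszibol', not the inherited 'reszibol' — it skipped the early Irlenic changes, so it was borrowed from Mobelu.

borrowed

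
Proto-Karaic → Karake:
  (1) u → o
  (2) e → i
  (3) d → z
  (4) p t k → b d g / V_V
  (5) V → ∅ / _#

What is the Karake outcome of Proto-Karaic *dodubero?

zozobir

Karake: *dodubero > dodobero > dodobiro > zozobiro > zozobir  (by vowel merger, vowel merger, unconditioned shift, apocope)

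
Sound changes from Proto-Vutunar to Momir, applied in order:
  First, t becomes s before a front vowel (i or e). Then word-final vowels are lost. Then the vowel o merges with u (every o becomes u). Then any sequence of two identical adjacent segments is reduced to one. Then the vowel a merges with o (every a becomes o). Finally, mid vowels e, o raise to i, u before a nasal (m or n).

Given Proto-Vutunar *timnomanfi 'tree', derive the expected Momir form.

Momir: start from *timnomanfi.
  rule 1 (palatalisation): timnomanfi → simnomanfi
  rule 2 (apocope): simnomanfi → simnomanf
  rule 3 (vowel merger): simnomanf → simnumanf
  rule 4: no change — simnumanf
  rule 5 (vowel merger): simnumanf → simnumonf
  rule 6 (pre-nasal raising): simnumonf → simnumunf
  ⇒ Momir simnumunf

simnumunf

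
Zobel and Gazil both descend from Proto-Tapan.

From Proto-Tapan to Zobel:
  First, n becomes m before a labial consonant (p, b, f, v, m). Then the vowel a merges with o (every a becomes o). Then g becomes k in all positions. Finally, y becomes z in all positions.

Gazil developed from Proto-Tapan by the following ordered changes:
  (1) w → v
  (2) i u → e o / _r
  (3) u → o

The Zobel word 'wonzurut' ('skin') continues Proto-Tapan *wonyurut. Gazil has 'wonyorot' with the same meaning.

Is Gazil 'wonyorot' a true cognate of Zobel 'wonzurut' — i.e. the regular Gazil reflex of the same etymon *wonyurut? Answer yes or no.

no

Derive the expected Gazil reflex of *wonyurut:
Gazil: start from *wonyurut.
  rule 1 (unconditioned shift): wonyurut → vonyurut
  rule 2 (pre-rhotic lowering): vonyurut → vonyorut
  rule 3 (vowel merger): vonyorut → vonyorot
  ⇒ Gazil vonyorot
The regular Gazil reflex would be 'vonyorot', but the attested form is 'wonyorot'. The correspondence is irregular, so they are not cognates (the Gazil form has a different source).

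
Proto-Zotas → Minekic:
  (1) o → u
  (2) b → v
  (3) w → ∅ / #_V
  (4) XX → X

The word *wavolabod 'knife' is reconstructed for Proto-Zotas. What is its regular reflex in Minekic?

avulavud

Minekic: *wavolabod > wavulabud > wavulavud > avulavud  (by vowel merger, unconditioned shift, glide loss)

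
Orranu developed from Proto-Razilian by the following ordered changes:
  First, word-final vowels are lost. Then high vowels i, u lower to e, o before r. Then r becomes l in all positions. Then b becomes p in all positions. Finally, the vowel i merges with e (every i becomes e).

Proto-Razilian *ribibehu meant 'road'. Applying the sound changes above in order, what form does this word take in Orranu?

Orranu: *ribibehu > ribibeh > libibeh > lipipeh > lepepeh  (by apocope, unconditioned shift, unconditioned shift, vowel merger)

lepepeh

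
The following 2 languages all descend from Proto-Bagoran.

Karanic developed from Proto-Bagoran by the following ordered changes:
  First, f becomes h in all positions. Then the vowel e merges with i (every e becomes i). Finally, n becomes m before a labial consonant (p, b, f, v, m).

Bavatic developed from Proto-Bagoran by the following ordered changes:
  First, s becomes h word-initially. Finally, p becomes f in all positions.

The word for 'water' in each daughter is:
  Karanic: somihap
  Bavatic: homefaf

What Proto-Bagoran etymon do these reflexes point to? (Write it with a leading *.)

*somefap

Position 1: Karanic has s, Bavatic has h. Karanic preserves s here (none of its changes turn any other segment into s), so the proto-segment is *s.
Position 7: Karanic has p, Bavatic has f. Karanic preserves p here (none of its changes turn any other segment into p), so the proto-segment is *p.
This points to *somefap. Verify forward in each daughter:
Karanic: *somefap > somehap > somihap  (by unconditioned shift, vowel merger)
Bavatic: *somefap > homefap > homefaf  (by debuccalisation, unconditioned shift)
Only *somefap yields all of Karanic somihap, Bavatic homefaf.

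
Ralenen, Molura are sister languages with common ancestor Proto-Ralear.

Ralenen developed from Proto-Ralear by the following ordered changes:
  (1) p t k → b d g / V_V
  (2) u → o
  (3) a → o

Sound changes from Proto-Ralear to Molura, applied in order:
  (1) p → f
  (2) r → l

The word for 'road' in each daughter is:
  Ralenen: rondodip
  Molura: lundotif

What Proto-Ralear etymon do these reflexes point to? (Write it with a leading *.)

Position 8: Ralenen has p, Molura has f. Ralenen preserves p here (none of its changes turn any other segment into p), so the proto-segment is *p.
Position 2: Ralenen has o, Molura has u. Molura preserves u here (none of its changes turn any other segment into u), so the proto-segment is *u.
Position 6: Ralenen has d, Molura has t. Molura preserves t here (none of its changes turn any other segment into t), so the proto-segment is *t.
This points to *rundotip. Verify forward in each daughter:
Ralenen: start from *rundotip.
  rule 1 (intervocalic voicing): rundotip → rundodip
  rule 2 (vowel merger): rundodip → rondodip
  rule 3: no change — rondodip
  ⇒ Ralenen rondodip
Molura: start from *rundotip.
  rule 1 (unconditioned shift): rundotip → rundotif
  rule 2 (unconditioned shift): rundotif → lundotif
  ⇒ Molura lundotif
Only *rundotip yields all of Ralenen rondodip, Molura lundotif.

*rundotip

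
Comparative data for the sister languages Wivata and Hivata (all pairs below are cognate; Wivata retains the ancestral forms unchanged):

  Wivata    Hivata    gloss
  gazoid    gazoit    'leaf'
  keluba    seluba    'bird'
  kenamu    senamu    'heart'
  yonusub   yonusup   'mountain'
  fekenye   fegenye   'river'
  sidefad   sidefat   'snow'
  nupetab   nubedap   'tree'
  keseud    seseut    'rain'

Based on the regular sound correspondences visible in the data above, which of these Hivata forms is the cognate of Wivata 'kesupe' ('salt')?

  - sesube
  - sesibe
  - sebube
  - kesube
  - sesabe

sesube

keluba ~ seluba, kenamu ~ senamu — Wivata k corresponds to Hivata s word-initially before a front vowel.
nupetab ~ nubedap — Wivata p corresponds to Hivata b between vowels (before a front vowel).
Applying these to Wivata 'kesupe':
  kesupe → sesupe   (k→s word-initially before a front vowel)
  sesupe → sesube   (p→b between vowels (before a front vowel))
So the Hivata cognate is 'sesube'.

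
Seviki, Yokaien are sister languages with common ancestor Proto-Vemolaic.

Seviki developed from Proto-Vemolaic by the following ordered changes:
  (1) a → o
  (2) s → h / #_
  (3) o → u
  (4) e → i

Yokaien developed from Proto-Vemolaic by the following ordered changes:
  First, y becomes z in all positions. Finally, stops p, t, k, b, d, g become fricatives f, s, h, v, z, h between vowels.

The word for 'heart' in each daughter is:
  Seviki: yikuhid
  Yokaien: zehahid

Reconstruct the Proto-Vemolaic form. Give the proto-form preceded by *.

Position 4: Seviki has u, Yokaien has a. Yokaien preserves a here (none of its changes turn any other segment into a), so the proto-segment is *a.
Position 2: Seviki has i, Yokaien has e. Yokaien preserves e here (none of its changes turn any other segment into e), so the proto-segment is *e.
Verify the candidate proto-form against each daughter:
Seviki: *yekahid
  yekahid → yekohid   [vowel merger]
  yekohid (rule 2 does not apply)
  yekohid → yekuhid   [vowel merger]
  yekuhid → yikuhid   [vowel merger]
  giving Seviki yikuhid.
Yokaien: *yekahid
  yekahid → zekahid   [unconditioned shift]
  zekahid → zehahid   [intervocalic lenition]
  giving Yokaien zehahid.
Only *yekahid yields all of Seviki yikuhid, Yokaien zehahid.

*yekahid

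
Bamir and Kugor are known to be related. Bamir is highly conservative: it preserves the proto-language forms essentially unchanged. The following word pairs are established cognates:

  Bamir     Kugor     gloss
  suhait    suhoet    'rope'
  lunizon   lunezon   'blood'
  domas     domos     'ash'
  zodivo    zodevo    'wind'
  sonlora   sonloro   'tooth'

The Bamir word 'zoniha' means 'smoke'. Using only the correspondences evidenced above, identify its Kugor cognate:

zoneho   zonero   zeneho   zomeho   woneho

lunizon ~ lunezon — Bamir i corresponds to Kugor e after a consonant, before a consonant other than r, m, n, p, b, f, v.
sonlora ~ sonloro — Bamir a corresponds to Kugor o word-finally.
Applying these to Bamir 'zoniha':
  zoniha → zoneha   (i→e after a consonant, before a consonant other than r, m, n, p, b, f, v)
  zoneha → zoneho   (a→o word-finally)
So the Kugor cognate is 'zoneho'.

zoneho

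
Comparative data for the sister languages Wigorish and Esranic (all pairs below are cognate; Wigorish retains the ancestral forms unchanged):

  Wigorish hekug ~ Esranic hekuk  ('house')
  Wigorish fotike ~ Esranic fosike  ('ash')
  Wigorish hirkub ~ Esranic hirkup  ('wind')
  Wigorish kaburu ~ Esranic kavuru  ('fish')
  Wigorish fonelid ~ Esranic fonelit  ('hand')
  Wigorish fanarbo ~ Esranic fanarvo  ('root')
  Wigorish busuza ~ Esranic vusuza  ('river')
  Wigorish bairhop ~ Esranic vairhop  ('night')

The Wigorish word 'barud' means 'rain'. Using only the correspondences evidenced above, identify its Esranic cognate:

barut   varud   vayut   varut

varut

bairhop ~ vairhop — Wigorish b corresponds to Esranic v word-initially before a back vowel.
fonelid ~ fonelit — Wigorish d corresponds to Esranic t word-finally.
Applying these to Wigorish 'barud':
  barud → varud   (b→v word-initially before a back vowel)
  varud → varut   (d→t word-finally)
So the Esranic cognate is 'varut'.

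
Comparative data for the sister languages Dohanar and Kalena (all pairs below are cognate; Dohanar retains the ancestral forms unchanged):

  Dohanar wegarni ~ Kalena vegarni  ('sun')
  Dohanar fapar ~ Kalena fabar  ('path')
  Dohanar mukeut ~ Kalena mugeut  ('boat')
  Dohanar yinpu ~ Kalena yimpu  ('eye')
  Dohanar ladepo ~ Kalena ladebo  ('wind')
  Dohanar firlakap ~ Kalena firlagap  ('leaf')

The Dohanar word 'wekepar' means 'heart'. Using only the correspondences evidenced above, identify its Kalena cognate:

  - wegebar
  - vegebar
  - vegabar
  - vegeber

wegarni ~ vegarni — Dohanar w corresponds to Kalena v word-initially before a front vowel.
mukeut ~ mugeut — Dohanar k corresponds to Kalena g between vowels (before a front vowel).
fapar ~ fabar — Dohanar p corresponds to Kalena b between vowels (before a back vowel).
Applying these to Dohanar 'wekepar':
  wekepar → vekepar   (w→v word-initially before a front vowel)
  vekepar → vegepar   (k→g between vowels (before a front vowel))
  vegepar → vegebar   (p→b between vowels (before a back vowel))
So the Kalena cognate is 'vegebar'.

vegebar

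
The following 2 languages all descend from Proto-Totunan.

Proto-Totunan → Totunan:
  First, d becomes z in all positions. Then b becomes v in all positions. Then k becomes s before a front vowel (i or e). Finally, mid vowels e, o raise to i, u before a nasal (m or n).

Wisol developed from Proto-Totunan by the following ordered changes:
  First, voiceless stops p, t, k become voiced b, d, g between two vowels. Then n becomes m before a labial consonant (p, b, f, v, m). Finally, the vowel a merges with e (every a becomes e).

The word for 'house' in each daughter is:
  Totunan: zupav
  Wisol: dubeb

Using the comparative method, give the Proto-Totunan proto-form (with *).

Position 1: Totunan has z, Wisol has d. Taking the neighbouring segments as reconstructed: Totunan z could go back to *d or *z; Wisol d can only go back to *d — the one source consistent with every daughter is *d.
Position 5: Totunan has v, Wisol has b. Taking the neighbouring segments as reconstructed: Totunan v could go back to *b or *v; Wisol b can only go back to *b — the one source consistent with every daughter is *b.
Continuing position by position gives *dupab; check it forward:
Totunan: start from *dupab.
  rule 1 (unconditioned shift): dupab → zupab
  rule 2 (unconditioned shift): zupab → zupav
  rule 3: no change — zupav
  rule 4: no change — zupav
  ⇒ Totunan zupav
Wisol: *dupab
  dupab → dubab   [intervocalic voicing]
  dubab (rule 2 does not apply)
  dubab → dubeb   [vowel merger]
  giving Wisol dubeb.
Only *dupab yields all of Totunan zupav, Wisol dubeb.

*dupab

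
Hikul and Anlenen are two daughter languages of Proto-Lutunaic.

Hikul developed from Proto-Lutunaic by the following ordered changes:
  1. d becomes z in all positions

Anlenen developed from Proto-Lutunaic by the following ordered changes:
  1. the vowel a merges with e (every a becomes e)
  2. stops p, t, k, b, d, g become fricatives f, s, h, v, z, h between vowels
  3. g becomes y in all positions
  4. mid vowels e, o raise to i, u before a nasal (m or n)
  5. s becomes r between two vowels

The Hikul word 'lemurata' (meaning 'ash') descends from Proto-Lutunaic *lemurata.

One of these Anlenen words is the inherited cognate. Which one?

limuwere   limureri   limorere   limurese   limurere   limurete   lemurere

limurere

Anlenen: start from *lemurata.
  rule 1 (vowel merger): lemurata → lemurete
  rule 2 (intervocalic lenition): lemurete → lemurese
  rule 3: no change — lemurese
  rule 4 (pre-nasal raising): lemurese → limurese
  rule 5 (rhotacism): limurese → limurere
  ⇒ Anlenen limurere
Among the options, 'limurere' alone shows every Anlenen change applied in order.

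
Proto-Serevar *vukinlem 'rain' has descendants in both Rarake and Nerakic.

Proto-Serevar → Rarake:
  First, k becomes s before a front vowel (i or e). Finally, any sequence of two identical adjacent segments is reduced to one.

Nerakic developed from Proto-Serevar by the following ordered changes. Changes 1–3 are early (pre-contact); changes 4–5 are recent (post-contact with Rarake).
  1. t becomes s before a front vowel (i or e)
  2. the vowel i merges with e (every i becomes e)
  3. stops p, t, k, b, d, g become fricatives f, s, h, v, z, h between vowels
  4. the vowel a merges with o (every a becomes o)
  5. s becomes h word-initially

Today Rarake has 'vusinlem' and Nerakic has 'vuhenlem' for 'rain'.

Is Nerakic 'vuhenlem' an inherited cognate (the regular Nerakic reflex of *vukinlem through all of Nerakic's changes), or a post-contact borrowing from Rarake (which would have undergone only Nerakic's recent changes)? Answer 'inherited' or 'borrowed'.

If inherited, *vukinlem would pass through all of Nerakic's changes:
Nerakic: start from *vukinlem.
  rule 1: no change — vukinlem
  rule 2 (vowel merger): vukinlem → vukenlem
  rule 3 (intervocalic lenition): vukenlem → vuhenlem
  rule 4: no change — vuhenlem
  rule 5: no change — vuhenlem
  ⇒ Nerakic vuhenlem
If borrowed from Rarake 'vusinlem' after the early changes, it would undergo only the recent ones:
  rule 4 (vowel merger): no change (vusinlem)
  rule 5 (debuccalisation): no change (vusinlem)
  ⇒ as a loan: vusinlem
Nerakic 'vuhenlem' matches the inherited outcome exactly, so it is an inherited cognate, not a loan.

inherited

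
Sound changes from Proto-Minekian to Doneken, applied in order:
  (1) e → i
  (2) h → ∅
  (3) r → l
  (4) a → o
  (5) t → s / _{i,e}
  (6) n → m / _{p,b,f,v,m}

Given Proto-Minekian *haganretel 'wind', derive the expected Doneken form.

ogonlisil

Doneken: start from *haganretel.
  rule 1 (vowel merger): haganretel → haganritil
  rule 2 (h-loss): haganritil → aganritil
  rule 3 (unconditioned shift): aganritil → aganlitil
  rule 4 (vowel merger): aganlitil → ogonlitil
  rule 5 (palatalisation): ogonlitil → ogonlisil
  rule 6: no change — ogonlisil
  ⇒ Doneken ogonlisil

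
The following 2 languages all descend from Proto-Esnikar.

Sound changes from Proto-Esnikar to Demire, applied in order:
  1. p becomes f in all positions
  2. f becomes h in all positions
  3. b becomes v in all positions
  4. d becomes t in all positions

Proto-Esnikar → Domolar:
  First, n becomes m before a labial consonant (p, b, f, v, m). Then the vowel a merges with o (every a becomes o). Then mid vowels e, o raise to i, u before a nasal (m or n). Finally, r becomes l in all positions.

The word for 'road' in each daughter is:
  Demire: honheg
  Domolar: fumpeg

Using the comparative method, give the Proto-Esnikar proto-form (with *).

Position 1: Demire has h, Domolar has f. Domolar preserves f here (none of its changes turn any other segment into f), so the proto-segment is *f.
Position 2: Demire has o, Domolar has u. Demire preserves o here (none of its changes turn any other segment into o), so the proto-segment is *o.
Position 3: Demire has n, Domolar has m. Demire preserves n here (none of its changes turn any other segment into n), so the proto-segment is *n.
Verify the candidate proto-form against each daughter:
Demire: *fonpeg
  fonpeg → fonfeg   [unconditioned shift]
  fonfeg → honheg   [unconditioned shift]
  honheg (rule 3 does not apply)
  honheg (rule 4 does not apply)
  giving Demire honheg.
Domolar: start from *fonpeg.
  rule 1 (nasal place assimilation): fonpeg → fompeg
  rule 2: no change — fompeg
  rule 3 (pre-nasal raising): fompeg → fumpeg
  rule 4: no change — fumpeg
  ⇒ Domolar fumpeg
Only *fonpeg yields all of Demire honheg, Domolar fumpeg.

*fonpeg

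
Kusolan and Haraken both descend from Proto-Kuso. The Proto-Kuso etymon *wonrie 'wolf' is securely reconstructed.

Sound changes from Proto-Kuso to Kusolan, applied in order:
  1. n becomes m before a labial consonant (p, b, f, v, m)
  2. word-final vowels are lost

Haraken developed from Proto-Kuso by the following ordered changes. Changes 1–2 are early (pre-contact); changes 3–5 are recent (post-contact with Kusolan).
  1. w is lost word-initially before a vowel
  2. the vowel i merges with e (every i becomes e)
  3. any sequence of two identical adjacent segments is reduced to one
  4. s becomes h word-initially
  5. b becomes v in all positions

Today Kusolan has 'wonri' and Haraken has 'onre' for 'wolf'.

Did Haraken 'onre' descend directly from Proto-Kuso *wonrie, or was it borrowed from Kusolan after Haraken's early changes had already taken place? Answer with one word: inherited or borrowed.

inherited

If inherited, *wonrie would pass through all of Haraken's changes:
Haraken: *wonrie > onrie > onree > onre  (by glide loss, vowel merger, degemination)
If borrowed from Kusolan 'wonri' after the early changes, it would undergo only the recent ones:
  rule 3 (degemination): no change (wonri)
  rule 4 (debuccalisation): no change (wonri)
  rule 5 (unconditioned shift): no change (wonri)
  ⇒ as a loan: wonri
Haraken 'onre' matches the inherited outcome exactly, so it is an inherited cognate, not a loan.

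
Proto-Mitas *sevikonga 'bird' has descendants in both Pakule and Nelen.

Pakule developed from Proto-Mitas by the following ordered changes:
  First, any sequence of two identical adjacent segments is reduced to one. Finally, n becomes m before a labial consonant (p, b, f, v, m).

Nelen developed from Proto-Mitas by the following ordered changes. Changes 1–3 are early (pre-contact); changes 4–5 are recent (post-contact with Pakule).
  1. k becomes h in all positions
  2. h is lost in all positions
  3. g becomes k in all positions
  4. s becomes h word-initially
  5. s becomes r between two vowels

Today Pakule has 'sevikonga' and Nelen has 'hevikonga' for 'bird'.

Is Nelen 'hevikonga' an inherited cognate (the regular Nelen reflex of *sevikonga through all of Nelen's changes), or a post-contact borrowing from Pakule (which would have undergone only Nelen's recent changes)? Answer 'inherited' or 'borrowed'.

If inherited, *sevikonga would pass through all of Nelen's changes:
Nelen: *sevikonga > sevihonga > sevionga > sevionka > hevionka  (by unconditioned shift, h-loss, unconditioned shift, debuccalisation)
If borrowed from Pakule 'sevikonga' after the early changes, it would undergo only the recent ones:
  rule 4 (debuccalisation): sevikonga → hevikonga
  rule 5 (rhotacism): no change (hevikonga)
  ⇒ as a loan: hevikonga
Nelen 'hevikonga' matches the loan outcome 'hevikonga', not the inherited 'hevionka' — it skipped the early Nelen changes, so it was borrowed from Pakule.

borrowed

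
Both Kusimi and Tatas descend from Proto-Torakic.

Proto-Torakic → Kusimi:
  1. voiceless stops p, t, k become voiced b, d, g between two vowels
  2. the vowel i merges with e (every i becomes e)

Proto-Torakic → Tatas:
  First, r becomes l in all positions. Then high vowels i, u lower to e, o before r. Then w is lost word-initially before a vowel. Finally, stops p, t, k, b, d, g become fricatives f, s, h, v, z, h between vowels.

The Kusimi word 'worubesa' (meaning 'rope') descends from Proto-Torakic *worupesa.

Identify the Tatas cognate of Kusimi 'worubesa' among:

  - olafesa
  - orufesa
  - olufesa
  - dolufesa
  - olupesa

Tatas: *worupesa
  worupesa → wolupesa   [unconditioned shift]
  wolupesa (rule 2 does not apply)
  wolupesa → olupesa   [glide loss]
  olupesa → olufesa   [intervocalic lenition]
  giving Tatas olufesa.
Only 'olufesa' matches the regular Tatas development of *worupesa.

olufesa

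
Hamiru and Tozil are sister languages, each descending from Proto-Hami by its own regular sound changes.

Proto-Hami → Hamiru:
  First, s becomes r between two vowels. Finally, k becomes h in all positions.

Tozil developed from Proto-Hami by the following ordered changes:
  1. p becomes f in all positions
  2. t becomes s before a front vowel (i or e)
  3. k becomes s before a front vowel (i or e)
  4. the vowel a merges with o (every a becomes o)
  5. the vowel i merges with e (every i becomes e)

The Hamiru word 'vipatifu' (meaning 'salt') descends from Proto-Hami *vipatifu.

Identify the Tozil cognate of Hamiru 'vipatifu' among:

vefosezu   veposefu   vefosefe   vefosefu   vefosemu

Tozil: *vipatifu > vifatifu > vifasifu > vifosifu > vefosefu  (by unconditioned shift, palatalisation, vowel merger, vowel merger)
The other candidates each miss or misapply at least one Tozil change.

vefosefu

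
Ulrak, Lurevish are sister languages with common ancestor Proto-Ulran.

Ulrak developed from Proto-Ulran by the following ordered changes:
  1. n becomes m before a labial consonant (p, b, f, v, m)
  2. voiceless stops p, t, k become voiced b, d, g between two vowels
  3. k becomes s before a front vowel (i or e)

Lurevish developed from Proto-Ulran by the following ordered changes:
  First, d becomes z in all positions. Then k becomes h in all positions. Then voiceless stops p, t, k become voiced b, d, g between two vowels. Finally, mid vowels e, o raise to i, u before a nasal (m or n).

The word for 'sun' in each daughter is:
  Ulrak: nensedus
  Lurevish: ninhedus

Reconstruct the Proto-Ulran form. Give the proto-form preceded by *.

*nenketus

Position 6: Ulrak has d, Lurevish has d. In Lurevish, d can only continue *t, so the proto-segment is *t.
Position 4: Ulrak has s, Lurevish has h. Taking the neighbouring segments as reconstructed: Ulrak s could go back to *k or *s; Lurevish h could go back to *k or *h — the one source consistent with every daughter is *k.
Verify the candidate proto-form against each daughter:
Ulrak: *nenketus > nenkedus > nensedus  (by intervocalic voicing, palatalisation)
Lurevish: start from *nenketus.
  rule 1: no change — nenketus
  rule 2 (unconditioned shift): nenketus → nenhetus
  rule 3 (intervocalic voicing): nenhetus → nenhedus
  rule 4 (pre-nasal raising): nenhedus → ninhedus
  ⇒ Lurevish ninhedus
No other proto-form is consistent with every reflex, so the reconstruction is *nenketus.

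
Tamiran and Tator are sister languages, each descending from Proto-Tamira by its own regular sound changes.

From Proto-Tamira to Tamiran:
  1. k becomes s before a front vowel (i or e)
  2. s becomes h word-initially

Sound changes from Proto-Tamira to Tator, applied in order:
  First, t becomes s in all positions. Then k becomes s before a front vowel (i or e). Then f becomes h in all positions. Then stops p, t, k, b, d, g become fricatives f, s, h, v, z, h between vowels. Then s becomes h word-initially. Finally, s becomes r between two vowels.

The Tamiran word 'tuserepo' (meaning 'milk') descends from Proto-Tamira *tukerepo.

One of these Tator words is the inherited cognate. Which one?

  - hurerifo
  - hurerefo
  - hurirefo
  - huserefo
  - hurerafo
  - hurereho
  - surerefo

hurerefo

Tator: start from *tukerepo.
  rule 1 (unconditioned shift): tukerepo → sukerepo
  rule 2 (palatalisation): sukerepo → suserepo
  rule 3: no change — suserepo
  rule 4 (intervocalic lenition): suserepo → suserefo
  rule 5 (debuccalisation): suserefo → huserefo
  rule 6 (rhotacism): huserefo → hurerefo
  ⇒ Tator hurerefo
Only 'hurerefo' matches the regular Tator development of *tukerepo.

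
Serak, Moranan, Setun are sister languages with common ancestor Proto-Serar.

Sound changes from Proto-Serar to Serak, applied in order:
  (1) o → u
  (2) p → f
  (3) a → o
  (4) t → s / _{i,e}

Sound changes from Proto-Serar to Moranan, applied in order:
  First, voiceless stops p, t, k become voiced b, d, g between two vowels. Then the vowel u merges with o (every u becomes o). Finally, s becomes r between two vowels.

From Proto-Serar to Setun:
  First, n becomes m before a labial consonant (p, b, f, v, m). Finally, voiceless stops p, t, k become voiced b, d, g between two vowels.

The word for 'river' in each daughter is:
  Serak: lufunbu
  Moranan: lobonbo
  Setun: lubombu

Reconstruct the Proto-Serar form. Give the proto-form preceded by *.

Position 5: Serak has n, Moranan has n, Setun has m. Serak preserves n here (none of its changes turn any other segment into n), so the proto-segment is *n.
Position 2: Serak has u, Moranan has o, Setun has u. Setun preserves u here (none of its changes turn any other segment into u), so the proto-segment is *u.
Continuing position by position gives *luponbu; check it forward:
Serak: start from *luponbu.
  rule 1 (vowel merger): luponbu → lupunbu
  rule 2 (unconditioned shift): lupunbu → lufunbu
  rule 3: no change — lufunbu
  rule 4: no change — lufunbu
  ⇒ Serak lufunbu
Moranan: start from *luponbu.
  rule 1 (intervocalic voicing): luponbu → lubonbu
  rule 2 (vowel merger): lubonbu → lobonbo
  rule 3: no change — lobonbo
  ⇒ Moranan lobonbo
Setun: *luponbu
  luponbu → lupombu   [nasal place assimilation]
  lupombu → lubombu   [intervocalic voicing]
  giving Setun lubombu.
Only *luponbu yields all of Serak lufunbu, Moranan lobonbo, Setun lubombu.

*luponbu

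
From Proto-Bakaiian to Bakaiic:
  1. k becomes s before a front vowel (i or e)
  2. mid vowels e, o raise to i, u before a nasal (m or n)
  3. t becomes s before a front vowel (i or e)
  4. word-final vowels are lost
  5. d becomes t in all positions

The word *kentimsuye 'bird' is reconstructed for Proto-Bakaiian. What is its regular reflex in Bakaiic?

sinsimsuy

Bakaiic: *kentimsuye
  kentimsuye → sentimsuye   [palatalisation]
  sentimsuye → sintimsuye   [pre-nasal raising]
  sintimsuye → sinsimsuye   [palatalisation]
  sinsimsuye → sinsimsuy   [apocope]
  sinsimsuy (rule 5 does not apply)
  giving Bakaiic sinsimsuy.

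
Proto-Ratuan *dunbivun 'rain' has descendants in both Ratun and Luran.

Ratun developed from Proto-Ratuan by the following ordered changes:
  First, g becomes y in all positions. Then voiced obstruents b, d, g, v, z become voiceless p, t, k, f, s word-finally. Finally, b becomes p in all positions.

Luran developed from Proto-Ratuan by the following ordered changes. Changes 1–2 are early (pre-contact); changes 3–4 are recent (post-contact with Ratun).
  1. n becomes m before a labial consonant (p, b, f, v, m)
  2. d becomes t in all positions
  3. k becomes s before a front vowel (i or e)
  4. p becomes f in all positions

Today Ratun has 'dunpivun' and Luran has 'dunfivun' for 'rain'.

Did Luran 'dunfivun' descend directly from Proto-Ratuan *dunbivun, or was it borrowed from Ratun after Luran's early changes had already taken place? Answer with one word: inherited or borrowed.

borrowed

If inherited, *dunbivun would pass through all of Luran's changes:
Luran: *dunbivun > dumbivun > tumbivun  (by nasal place assimilation, unconditioned shift)
If borrowed from Ratun 'dunpivun' after the early changes, it would undergo only the recent ones:
  rule 3 (palatalisation): no change (dunpivun)
  rule 4 (unconditioned shift): dunpivun → dunfivun
  ⇒ as a loan: dunfivun
Luran 'dunfivun' matches the loan outcome 'dunfivun', not the inherited 'tumbivun' — it skipped the early Luran changes, so it was borrowed from Ratun.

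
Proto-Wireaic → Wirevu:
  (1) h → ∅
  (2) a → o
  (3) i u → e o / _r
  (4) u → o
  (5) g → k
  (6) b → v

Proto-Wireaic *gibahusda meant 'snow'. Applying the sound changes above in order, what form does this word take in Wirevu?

kivoosdo

Wirevu: *gibahusda
  gibahusda → gibausda   [h-loss]
  gibausda → gibousdo   [vowel merger]
  gibousdo (rule 3 does not apply)
  gibousdo → giboosdo   [vowel merger]
  giboosdo → kiboosdo   [unconditioned shift]
  kiboosdo → kivoosdo   [unconditioned shift]
  giving Wirevu kivoosdo.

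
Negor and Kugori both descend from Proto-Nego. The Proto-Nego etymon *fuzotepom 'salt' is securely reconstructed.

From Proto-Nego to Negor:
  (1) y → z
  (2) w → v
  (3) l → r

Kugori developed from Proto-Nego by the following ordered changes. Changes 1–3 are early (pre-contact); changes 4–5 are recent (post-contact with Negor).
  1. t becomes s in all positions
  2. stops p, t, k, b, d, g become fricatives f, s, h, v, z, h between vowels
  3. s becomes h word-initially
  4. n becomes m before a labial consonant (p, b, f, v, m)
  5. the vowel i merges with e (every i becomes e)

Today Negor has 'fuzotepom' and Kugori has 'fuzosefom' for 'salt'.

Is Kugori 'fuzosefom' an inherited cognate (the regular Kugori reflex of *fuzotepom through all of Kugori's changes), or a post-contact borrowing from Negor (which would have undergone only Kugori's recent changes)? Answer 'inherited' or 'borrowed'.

If inherited, *fuzotepom would pass through all of Kugori's changes:
Kugori: *fuzotepom > fuzosepom > fuzosefom  (by unconditioned shift, intervocalic lenition)
If borrowed from Negor 'fuzotepom' after the early changes, it would undergo only the recent ones:
  rule 4 (nasal place assimilation): no change (fuzotepom)
  rule 5 (vowel merger): no change (fuzotepom)
  ⇒ as a loan: fuzotepom
Kugori 'fuzosefom' matches the inherited outcome exactly, so it is an inherited cognate, not a loan.

inherited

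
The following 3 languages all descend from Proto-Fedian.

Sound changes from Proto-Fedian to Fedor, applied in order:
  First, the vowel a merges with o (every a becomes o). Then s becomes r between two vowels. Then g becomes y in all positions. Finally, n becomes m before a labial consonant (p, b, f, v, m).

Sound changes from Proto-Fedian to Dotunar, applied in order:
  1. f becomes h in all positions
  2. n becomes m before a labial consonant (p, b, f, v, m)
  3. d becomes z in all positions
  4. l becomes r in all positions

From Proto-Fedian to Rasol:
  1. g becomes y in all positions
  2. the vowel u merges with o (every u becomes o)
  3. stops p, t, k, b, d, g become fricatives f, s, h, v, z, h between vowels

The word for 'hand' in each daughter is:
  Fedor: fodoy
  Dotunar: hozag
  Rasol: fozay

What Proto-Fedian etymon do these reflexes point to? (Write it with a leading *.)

*fodag

Position 3: Fedor has d, Dotunar has z, Rasol has z. Fedor preserves d here (none of its changes turn any other segment into d), so the proto-segment is *d.
Position 4: Fedor has o, Dotunar has a, Rasol has a. Dotunar preserves a here (none of its changes turn any other segment into a), so the proto-segment is *a.
Position 1: Fedor has f, Dotunar has h, Rasol has f. Fedor preserves f here (none of its changes turn any other segment into f), so the proto-segment is *f.
Verify the candidate proto-form against each daughter:
Fedor: *fodag
  fodag → fodog   [vowel merger]
  fodog (rule 2 does not apply)
  fodog → fodoy   [unconditioned shift]
  fodoy (rule 4 does not apply)
  giving Fedor fodoy.
Dotunar: *fodag
  fodag → hodag   [unconditioned shift]
  hodag (rule 2 does not apply)
  hodag → hozag   [unconditioned shift]
  hozag (rule 4 does not apply)
  giving Dotunar hozag.
Rasol: *fodag
  fodag → foday   [unconditioned shift]
  foday (rule 2 does not apply)
  foday → fozay   [intervocalic lenition]
  giving Rasol fozay.
*fodag is the unique common source.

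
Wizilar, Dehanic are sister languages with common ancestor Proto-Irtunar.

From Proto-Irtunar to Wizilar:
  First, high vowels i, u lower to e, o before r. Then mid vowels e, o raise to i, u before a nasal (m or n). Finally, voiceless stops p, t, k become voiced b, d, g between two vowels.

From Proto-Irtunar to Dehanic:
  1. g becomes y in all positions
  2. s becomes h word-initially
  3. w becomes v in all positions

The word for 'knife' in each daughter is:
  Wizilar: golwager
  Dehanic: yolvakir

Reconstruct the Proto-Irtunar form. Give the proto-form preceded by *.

Position 6: Wizilar has g, Dehanic has k. Dehanic preserves k here (none of its changes turn any other segment into k), so the proto-segment is *k.
Position 7: Wizilar has e, Dehanic has i. Dehanic preserves i here (none of its changes turn any other segment into i), so the proto-segment is *i.
Verify the candidate proto-form against each daughter:
Wizilar: start from *golwakir.
  rule 1 (pre-rhotic lowering): golwakir → golwaker
  rule 2: no change — golwaker
  rule 3 (intervocalic voicing): golwaker → golwager
  ⇒ Wizilar golwager
Dehanic: start from *golwakir.
  rule 1 (unconditioned shift): golwakir → yolwakir
  rule 2: no change — yolwakir
  rule 3 (unconditioned shift): yolwakir → yolvakir
  ⇒ Dehanic yolvakir
No other proto-form is consistent with every reflex, so the reconstruction is *golwakir.

*golwakir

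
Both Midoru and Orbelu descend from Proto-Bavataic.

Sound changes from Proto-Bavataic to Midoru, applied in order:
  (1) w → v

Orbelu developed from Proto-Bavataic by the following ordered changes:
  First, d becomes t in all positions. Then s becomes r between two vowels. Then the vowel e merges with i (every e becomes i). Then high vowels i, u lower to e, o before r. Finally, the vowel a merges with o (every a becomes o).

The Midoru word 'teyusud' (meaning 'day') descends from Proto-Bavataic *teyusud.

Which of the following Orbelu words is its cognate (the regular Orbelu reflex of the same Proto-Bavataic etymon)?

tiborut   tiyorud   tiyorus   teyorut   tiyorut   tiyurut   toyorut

Orbelu: start from *teyusud.
  rule 1 (unconditioned shift): teyusud → teyusut
  rule 2 (rhotacism): teyusut → teyurut
  rule 3 (vowel merger): teyurut → tiyurut
  rule 4 (pre-rhotic lowering): tiyurut → tiyorut
  rule 5: no change — tiyorut
  ⇒ Orbelu tiyorut
Among the options, 'tiyorut' alone shows every Orbelu change applied in order.

tiyorut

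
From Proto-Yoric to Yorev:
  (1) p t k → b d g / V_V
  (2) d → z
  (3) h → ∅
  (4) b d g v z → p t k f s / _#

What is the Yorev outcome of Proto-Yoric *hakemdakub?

agemzagup

Yorev: *hakemdakub
  hakemdakub → hagemdagub   [intervocalic voicing]
  hagemdagub → hagemzagub   [unconditioned shift]
  hagemzagub → agemzagub   [h-loss]
  agemzagub → agemzagup   [final devoicing]
  giving Yorev agemzagup.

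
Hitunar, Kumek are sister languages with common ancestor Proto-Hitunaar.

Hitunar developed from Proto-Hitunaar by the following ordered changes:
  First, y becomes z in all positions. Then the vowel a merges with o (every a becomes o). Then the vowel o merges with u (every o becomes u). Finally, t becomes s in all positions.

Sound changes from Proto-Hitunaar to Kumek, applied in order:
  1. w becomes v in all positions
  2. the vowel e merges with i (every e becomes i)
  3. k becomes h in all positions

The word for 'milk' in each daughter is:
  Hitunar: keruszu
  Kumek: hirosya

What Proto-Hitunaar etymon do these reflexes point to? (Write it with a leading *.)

*kerosya

Position 1: Hitunar has k, Kumek has h. Hitunar preserves k here (none of its changes turn any other segment into k), so the proto-segment is *k.
Position 6: Hitunar has z, Kumek has y. Kumek preserves y here (none of its changes turn any other segment into y), so the proto-segment is *y.
Position 7: Hitunar has u, Kumek has a. Kumek preserves a here (none of its changes turn any other segment into a), so the proto-segment is *a.
Verify the candidate proto-form against each daughter:
Hitunar: *kerosya > kerosza > keroszo > keruszu  (by unconditioned shift, vowel merger, vowel merger)
Kumek: *kerosya > kirosya > hirosya  (by vowel merger, unconditioned shift)
*kerosya is the unique common source.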